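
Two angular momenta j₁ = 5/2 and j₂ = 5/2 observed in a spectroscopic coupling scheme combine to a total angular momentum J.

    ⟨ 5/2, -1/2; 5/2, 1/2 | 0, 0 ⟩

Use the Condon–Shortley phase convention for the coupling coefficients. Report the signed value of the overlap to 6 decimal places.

√[1·5!0!0!/6! · 2!3!3!2!0!0!] = √(24)
  +(−1)^3/∏(3,2,0,0,0,0)! = -1/12  (running -1/12)
⟨..|..⟩ = √(24)·(-1/12) = -0.408248

−√(1/6) ≈ -0.408248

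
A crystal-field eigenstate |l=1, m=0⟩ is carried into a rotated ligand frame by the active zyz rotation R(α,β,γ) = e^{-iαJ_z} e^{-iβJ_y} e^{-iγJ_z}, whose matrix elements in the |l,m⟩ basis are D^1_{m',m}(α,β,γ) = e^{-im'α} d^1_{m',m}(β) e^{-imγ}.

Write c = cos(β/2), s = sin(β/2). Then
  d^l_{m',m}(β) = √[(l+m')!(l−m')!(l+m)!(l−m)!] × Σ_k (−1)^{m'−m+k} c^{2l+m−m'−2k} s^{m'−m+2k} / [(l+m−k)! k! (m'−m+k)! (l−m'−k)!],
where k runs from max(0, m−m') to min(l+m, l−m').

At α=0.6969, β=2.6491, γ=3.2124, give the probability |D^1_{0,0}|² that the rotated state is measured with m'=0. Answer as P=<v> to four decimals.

P=0.7764

Split into d^1_{0,0}(β=2.6491) × two z-phases.
Half-angle: c=0.243765, s=0.969834. N=√(1·1·1·1)=1.000000
k: max(0,(0)−(0))=0 … min(1+(0),1−(0))=1
  k=0: (−1)^0·1.0000/(1)·0.2438^2·0.9698^0 = +0.059421
  k=1: (−1)^1·1.0000/(1)·0.2438^0·0.9698^2 = -0.940579
d^1_{0,0}(2.6491) = +0.059421 -0.940579 = -0.881157
|D^1_{0,0}|² = |d^1_{0,0}(β)|² = (-0.881157)² = 0.776438 (the z-rotation phases have unit modulus)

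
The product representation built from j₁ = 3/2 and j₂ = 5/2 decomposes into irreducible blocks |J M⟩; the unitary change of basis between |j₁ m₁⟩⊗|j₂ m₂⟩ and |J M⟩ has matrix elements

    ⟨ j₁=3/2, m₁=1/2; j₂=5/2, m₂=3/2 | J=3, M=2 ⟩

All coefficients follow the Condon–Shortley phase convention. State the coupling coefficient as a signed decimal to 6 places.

-0.288675

triangle: 1!*2!*4!/8! = 48/40320
(j±m)!: 2!*1!*4!*1!*5!*1! = 5760
prefactor² = (2J+1)*Δ*N² = 48
  k=0: +1/(0!*1!*1!*4!*1!*0!) = 1/24
  k=1: −1/(1!*0!*0!*3!*2!*1!) = -1/12
Σ = -1/24  ⇒  CG² = 48*(-1/24)² = 1/12
CG = −√(1/12) = -0.288675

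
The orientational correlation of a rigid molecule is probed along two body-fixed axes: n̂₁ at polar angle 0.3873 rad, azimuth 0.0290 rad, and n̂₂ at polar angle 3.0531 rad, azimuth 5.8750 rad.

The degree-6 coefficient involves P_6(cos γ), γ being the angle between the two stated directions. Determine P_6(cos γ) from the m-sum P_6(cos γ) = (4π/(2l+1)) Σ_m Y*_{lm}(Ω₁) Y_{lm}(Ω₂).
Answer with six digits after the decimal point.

Addition theorem: P_6(cos γ) = (4π/13) Σ_m Y*_{lm}(Ω₁) Y_{lm}(Ω₂), m = −6…6:
  m=-6: (+0.001381+0.000243i) × (-0.000000+0.000000i) = -0.000000+0.000000i  (running Σ = -0.000000+0.000000i)
  m=-5: (+0.011784+0.001721i) × (+0.000004-0.000008i) = +0.000000-0.000000i  (running Σ = +0.000000-0.000000i)
  m=-4: (+0.060798+0.007084i) × (-0.000013+0.000215i) = -0.000002+0.000013i  (running Σ = -0.000002+0.000013i)
  m=-3: (+0.208185+0.018158i) × (-0.001203-0.003334i) = -0.000190-0.000716i  (running Σ = -0.000192-0.000703i)
  m=-2: (+0.455674+0.026459i) × (+0.027226+0.028967i) = +0.011640+0.013920i  (running Σ = +0.011447+0.013217i)
  m=-1: (+0.509250+0.014772i) × (-0.257005-0.111148i) = -0.129238-0.060399i  (running Σ = -0.117790-0.047182i)
  m=0: (-0.059995-0.000000i) × (+0.935153+0.000000i) = -0.056105-0.000000i  (running Σ = -0.173895-0.047182i)
  m=1: (-0.509250+0.014772i) × (+0.257005-0.111148i) = -0.129238+0.060399i  (running Σ = -0.303133+0.013217i)
  m=2: (+0.455674-0.026459i) × (+0.027226-0.028967i) = +0.011640-0.013920i  (running Σ = -0.291494-0.000703i)
  m=3: (-0.208185+0.018158i) × (+0.001203-0.003334i) = -0.000190+0.000716i  (running Σ = -0.291684+0.000013i)
  m=4: (+0.060798-0.007084i) × (-0.000013-0.000215i) = -0.000002-0.000013i  (running Σ = -0.291686-0.000000i)
  m=5: (-0.011784+0.001721i) × (-0.000004-0.000008i) = +0.000000+0.000000i  (running Σ = -0.291686+0.000000i)
  m=6: (+0.001381-0.000243i) × (-0.000000-0.000000i) = -0.000000-0.000000i  (running Σ = -0.291686+0.000000i)
Σ over m = -0.291686+0.000000i; ×(4π/13) → -0.281956+0.000000i. Real part: -0.281956

-0.281956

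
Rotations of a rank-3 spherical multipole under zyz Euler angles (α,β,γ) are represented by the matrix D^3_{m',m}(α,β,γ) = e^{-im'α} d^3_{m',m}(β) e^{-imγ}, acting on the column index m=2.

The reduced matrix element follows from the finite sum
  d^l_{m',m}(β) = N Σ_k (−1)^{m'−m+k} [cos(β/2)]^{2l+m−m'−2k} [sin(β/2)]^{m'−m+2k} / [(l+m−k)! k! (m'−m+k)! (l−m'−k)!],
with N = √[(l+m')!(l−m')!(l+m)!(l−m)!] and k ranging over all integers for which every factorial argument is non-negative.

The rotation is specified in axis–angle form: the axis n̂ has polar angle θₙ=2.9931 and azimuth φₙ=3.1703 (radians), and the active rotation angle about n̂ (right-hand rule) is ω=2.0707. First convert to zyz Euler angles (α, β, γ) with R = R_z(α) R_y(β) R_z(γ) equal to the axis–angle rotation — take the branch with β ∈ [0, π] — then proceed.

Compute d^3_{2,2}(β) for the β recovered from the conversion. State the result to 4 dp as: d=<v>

d=0.8739

Axis–angle → zyz. n̂ = (sinθₙcosφₙ, sinθₙsinφₙ, cosθₙ) = (-0.147887, -0.004247, -0.988995), ω = 2.0707.
R = I cosω + sinω [n̂]ₓ + (1−cosω) n̂n̂ᵀ gives
  R = [-0.446987, +0.868900, +0.212640; -0.867042, -0.479314, +0.136003; +0.220094, -0.123576, +0.967619]
β = atan2(√(R₁₃²+R₂₃²), R₃₃) = 0.255174; α = atan2(R₂₃, R₁₃) mod 2π = 0.569022; γ = atan2(R₃₂, −R₃₁) mod 2π = 3.653200
d^3_{2,2}(β=0.2552) via the finite sum:
Half-angle: c=0.991872, s=0.127241. N=√(120·1·120·1)=120.000000
The bounds max(0,m−m')=0 and min(l+m,l−m')=1 give 2 terms
  k=0: (−1)^0·120.0000/(120)·0.9919^6·0.1272^0 = +0.952211
  k=1: (−1)^1·120.0000/(24)·0.9919^4·0.1272^2 = -0.078351
d^3_{2,2}(0.2552) = +0.952211 -0.078351 = +0.873860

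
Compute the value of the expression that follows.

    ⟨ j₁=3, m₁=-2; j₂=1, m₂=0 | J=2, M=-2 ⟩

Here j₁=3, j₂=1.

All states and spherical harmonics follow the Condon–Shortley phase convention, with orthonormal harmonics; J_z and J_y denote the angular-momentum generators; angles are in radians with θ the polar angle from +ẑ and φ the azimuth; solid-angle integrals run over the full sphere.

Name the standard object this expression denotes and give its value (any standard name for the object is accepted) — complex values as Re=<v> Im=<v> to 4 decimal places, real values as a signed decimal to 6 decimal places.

This is a Clebsch–Gordan (vector-coupling) coefficient.
triangle: 2!·4!·0!/7! = 48/5040
(j±m)!: 1!·5!·1!·1!·0!·4! = 2880
prefactor² = (2J+1)·Δ·N² = 960/7
  k=1: −1/(1!·1!·4!·0!·0!·0!) = -1/24
Σ = -1/24  ⇒  CG² = 960/7·(-1/24)² = 5/21
CG = −√(5/21) = -0.487950

Clebsch–Gordan coefficient, −√(5/21) ≈ -0.487950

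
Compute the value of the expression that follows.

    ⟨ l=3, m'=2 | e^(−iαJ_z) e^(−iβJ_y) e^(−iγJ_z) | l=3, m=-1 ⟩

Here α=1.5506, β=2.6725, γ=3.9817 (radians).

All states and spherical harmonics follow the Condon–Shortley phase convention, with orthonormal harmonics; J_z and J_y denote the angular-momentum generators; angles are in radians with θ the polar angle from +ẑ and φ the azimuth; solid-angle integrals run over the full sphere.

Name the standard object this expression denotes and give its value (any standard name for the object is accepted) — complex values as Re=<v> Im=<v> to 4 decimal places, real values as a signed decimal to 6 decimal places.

This is a Wigner D-matrix element — the rotation-matrix element ⟨l m'| R(α,β,γ) |l m⟩ in the angular-momentum basis.
Split into d^3_{2,-1}(β=2.6725) × two z-phases.
c=cos(2.672500/2)=0.232402, s=sin(2.672500/2)=0.972620; N=√[120·1·2·24]=75.894664
The bounds max(0,m−m')=0 and min(l+m,l−m')=1 give 2 terms
  k=0: (−1)^3·75.8947/(12)·0.2324^3·0.9726^3 = -0.073043
  k=1: (−1)^4·75.8947/(24)·0.2324^1·0.9726^5 = +0.639669
d^3_{2,-1}(2.6725) = -0.073043 +0.639669 = +0.566626
Attach z-rotation phases: D = e^{-i(2)(1.5506)}·(+0.566626)·e^{-i(-1)(3.9817)} = +0.360808+0.436901i

Wigner D-matrix element, Re=0.3608 Im=0.4369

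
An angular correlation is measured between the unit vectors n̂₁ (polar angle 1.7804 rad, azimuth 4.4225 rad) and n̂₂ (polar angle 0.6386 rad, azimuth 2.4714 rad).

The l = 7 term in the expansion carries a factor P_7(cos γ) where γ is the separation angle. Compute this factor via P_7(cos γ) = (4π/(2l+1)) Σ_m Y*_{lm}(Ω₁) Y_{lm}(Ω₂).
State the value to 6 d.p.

0.055091

Expand P_7 via completeness: Σ_{m} conj(Y_{7,m}) at Ω₁ times Y_{7,m} at Ω₂ —
  term(m=-7) = (0.002641, 0.005080)   from Y*(Ω₁)=(0.384061, -0.189531), Y(Ω₂)=(0.000281, 0.013366)
  term(m=-6) = (-0.014990, 0.017404)   from Y*(Ω₁)=(-0.057182, -0.336063), Y(Ω₂)=(-0.042955, -0.051915)
  term(m=-5) = (0.027681, 0.009504)   from Y*(Ω₁)=(0.142554, 0.017385), Y(Ω₂)=(0.199345, 0.042358)
  term(m=-4) = (0.006757, 0.136173)   from Y*(Ω₁)=(0.136162, -0.312221), Y(Ω₂)=(-0.358517, 0.177994)
  term(m=-3) = (0.018005, -0.008255)   from Y*(Ω₁)=(0.032483, 0.027423), Y(Ω₂)=(0.198368, -0.421599)
  term(m=-2) = (0.037232, 0.035430)   from Y*(Ω₁)=(0.273733, -0.179254), Y(Ω₂)=(0.035873, 0.152925)
  term(m=-1) = (-0.000373, 0.000934)   from Y*(Ω₁)=(0.000863, 0.002892), Y(Ω₂)=(0.261108, 0.206946)
  term(m=+0) = (-0.088147, 0.000000)   from Y*(Ω₁)=(0.321479, -0.000000), Y(Ω₂)=(-0.274191, 0.000000)
  term(m=+1) = (-0.000373, -0.000934)   from Y*(Ω₁)=(-0.000863, 0.002892), Y(Ω₂)=(-0.261108, 0.206946)
  term(m=+2) = (0.037232, -0.035430)   from Y*(Ω₁)=(0.273733, 0.179254), Y(Ω₂)=(0.035873, -0.152925)
  term(m=+3) = (0.018005, 0.008255)   from Y*(Ω₁)=(-0.032483, 0.027423), Y(Ω₂)=(-0.198368, -0.421599)
  term(m=+4) = (0.006757, -0.136173)   from Y*(Ω₁)=(0.136162, 0.312221), Y(Ω₂)=(-0.358517, -0.177994)
  term(m=+5) = (0.027681, -0.009504)   from Y*(Ω₁)=(-0.142554, 0.017385), Y(Ω₂)=(-0.199345, 0.042358)
  term(m=+6) = (-0.014990, -0.017404)   from Y*(Ω₁)=(-0.057182, 0.336063), Y(Ω₂)=(-0.042955, 0.051915)
  term(m=+7) = (0.002641, -0.005080)   from Y*(Ω₁)=(-0.384061, -0.189531), Y(Ω₂)=(-0.000281, 0.013366)
Accumulated sum (0.065760, 0.000000); after 4π/(2l+1) scaling, (0.055091, 0.000000) ⇒ P_7 = 0.055091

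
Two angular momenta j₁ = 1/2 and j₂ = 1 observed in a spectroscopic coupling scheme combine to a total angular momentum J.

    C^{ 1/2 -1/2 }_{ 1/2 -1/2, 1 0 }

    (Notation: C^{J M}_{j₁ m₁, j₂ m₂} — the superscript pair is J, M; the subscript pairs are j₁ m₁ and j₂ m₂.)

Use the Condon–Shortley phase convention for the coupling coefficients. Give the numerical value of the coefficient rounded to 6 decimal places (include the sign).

-0.577350

triangle: 1!×0!×1!/3! = 1/6
(j±m)!: 0!×1!×1!×1!×0!×1! = 1
prefactor² = (2J+1)×Δ×N² = 1/3
  k=1: −1/(1!×0!×0!×0!×0!×1!) = -1
Σ = -1  ⇒  CG² = 1/3×(-1)² = 1/3
CG = −√(1/3) = -0.577350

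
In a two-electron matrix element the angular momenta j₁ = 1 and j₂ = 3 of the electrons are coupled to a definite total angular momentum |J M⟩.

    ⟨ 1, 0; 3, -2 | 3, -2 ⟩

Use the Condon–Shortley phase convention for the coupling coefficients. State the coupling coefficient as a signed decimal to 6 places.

√[7·1!1!5!/8! · 1!1!1!5!1!5!] = √(300)
  +(−1)^0/∏(0,1,1,1,0,4)! = 1/24  (running 1/24)
  +(−1)^1/∏(1,0,0,0,1,5)! = -1/120  (running 1/30)
⟨..|..⟩ = √(300)·(1/30) = +0.577350

+0.577350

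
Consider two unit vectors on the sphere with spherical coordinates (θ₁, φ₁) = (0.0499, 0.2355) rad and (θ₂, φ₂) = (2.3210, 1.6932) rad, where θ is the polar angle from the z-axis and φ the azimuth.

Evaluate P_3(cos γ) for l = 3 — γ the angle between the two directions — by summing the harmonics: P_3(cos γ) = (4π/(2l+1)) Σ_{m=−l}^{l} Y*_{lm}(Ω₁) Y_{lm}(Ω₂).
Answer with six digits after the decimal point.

Expand P_3 via completeness: Σ_{m} conj(Y_{3,m}) at Ω₁ times Y_{3,m} at Ω₂ —
  [-3]  conj(Y_{3,-3})(Ω₁) = 0.00004 + 0.00003j ; Y_{3,-3}(Ω₂) = 0.05864 + 0.15245j ; Δ = -0.00000 + 0.00001j
  [-2]  conj(Y_{3,-2})(Ω₁) = 0.00226 + 0.00115j ; Y_{3,-2}(Ω₂) = 0.36177 - 0.09038j ; Δ = 0.00092 + 0.00021j
  [-1]  conj(Y_{3,-1})(Ω₁) = 0.06251 + 0.01500j ; Y_{3,-1}(Ω₂) = -0.03822 - 0.31072j ; Δ = 0.00227 - 0.02000j
  [+0]  conj(Y_{3,0})(Ω₁) = 0.74079 + 0.00000j ; Y_{3,0}(Ω₂) = 0.17195 + 0.00000j ; Δ = 0.12738 + 0.00000j
  [+1]  conj(Y_{3,1})(Ω₁) = -0.06251 + 0.01500j ; Y_{3,1}(Ω₂) = 0.03822 - 0.31072j ; Δ = 0.00227 + 0.02000j
  [+2]  conj(Y_{3,2})(Ω₁) = 0.00226 - 0.00115j ; Y_{3,2}(Ω₂) = 0.36177 + 0.09038j ; Δ = 0.00092 - 0.00021j
  [+3]  conj(Y_{3,3})(Ω₁) = -0.00004 + 0.00003j ; Y_{3,3}(Ω₂) = -0.05864 + 0.15245j ; Δ = -0.00000 - 0.00001j
Σ over m = 0.13376 + 0.00000j; ×(4π/7) → 0.24012 + 0.00000j. Real part: 0.240125

0.240125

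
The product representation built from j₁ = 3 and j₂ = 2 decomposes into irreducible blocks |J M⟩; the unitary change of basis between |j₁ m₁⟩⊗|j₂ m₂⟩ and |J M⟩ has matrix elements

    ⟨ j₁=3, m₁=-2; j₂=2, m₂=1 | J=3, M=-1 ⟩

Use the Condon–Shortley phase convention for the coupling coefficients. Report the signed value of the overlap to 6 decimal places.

j₁+j₂−J=2  J+j₁−j₂=4  J−j₁+j₂=2  j₁+j₂+J+1=9
(j₁±m₁, j₂±m₂, J±M) = (1,5,3,1,2,4)
P² = 64
sum k=1..2:
  [1] −1/48 = -1/48
  [2] +1/12 = 1/12
S = 1/16
C² = P²·S² = 1/4 ; C = +0.500000

+0.500000  (= +√(1/4))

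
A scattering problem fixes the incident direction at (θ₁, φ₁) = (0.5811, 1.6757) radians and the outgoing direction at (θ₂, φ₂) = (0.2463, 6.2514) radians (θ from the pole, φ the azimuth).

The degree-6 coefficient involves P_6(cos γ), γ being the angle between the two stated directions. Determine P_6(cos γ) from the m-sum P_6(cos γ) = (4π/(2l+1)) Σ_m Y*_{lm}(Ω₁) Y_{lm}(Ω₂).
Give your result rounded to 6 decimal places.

Summing Y*_{l m}(θ₁,φ₁)·Y_{l m}(θ₂,φ₂) over m ∈ [−6, 6]; prefactor 4π/(2·6+1) = 0.966644:
  m=-6: (-0.010686-0.007782i) × (+0.000100+0.000019i) = -0.000001-0.000001i  (running Σ = -0.000001-0.000001i)
  m=-5: (-0.034918+0.060351i) × (+0.001381+0.000221i) = -0.000062+0.000076i  (running Σ = -0.000062+0.000075i)
  m=-4: (+0.197797+0.088239i) × (+0.011689+0.001494i) = +0.002180+0.001327i  (running Σ = +0.002118+0.001402i)
  m=-3: (+0.130621-0.401255i) × (+0.066958+0.006404i) = +0.011316-0.026031i  (running Σ = +0.013434-0.024629i)
  m=-2: (-0.435066-0.092643i) × (+0.256277+0.016314i) = -0.109986-0.030840i  (running Σ = -0.096553-0.055469i)
  m=-1: (-0.002937+0.027891i) × (+0.581912+0.018502i) = -0.002225+0.016176i  (running Σ = -0.098777-0.039293i)
  m=0: (-0.420922-0.000000i) × (+0.464069+0.000000i) = -0.195337-0.000000i  (running Σ = -0.294114-0.039293i)
  m=1: (+0.002937+0.027891i) × (-0.581912+0.018502i) = -0.002225-0.016176i  (running Σ = -0.296339-0.055469i)
  m=2: (-0.435066+0.092643i) × (+0.256277-0.016314i) = -0.109986+0.030840i  (running Σ = -0.406326-0.024629i)
  m=3: (-0.130621-0.401255i) × (-0.066958+0.006404i) = +0.011316+0.026031i  (running Σ = -0.395010+0.001402i)
  m=4: (+0.197797-0.088239i) × (+0.011689-0.001494i) = +0.002180-0.001327i  (running Σ = -0.392829+0.000075i)
  m=5: (+0.034918+0.060351i) × (-0.001381+0.000221i) = -0.000062-0.000076i  (running Σ = -0.392891-0.000001i)
  m=6: (-0.010686+0.007782i) × (+0.000100-0.000019i) = -0.000001+0.000001i  (running Σ = -0.392892-0.000000i)
Total Σ_m = -0.392892-0.000000i. Multiply by 0.966644: -0.379787-0.000000i. P_6(cos γ) = -0.379787

-0.379787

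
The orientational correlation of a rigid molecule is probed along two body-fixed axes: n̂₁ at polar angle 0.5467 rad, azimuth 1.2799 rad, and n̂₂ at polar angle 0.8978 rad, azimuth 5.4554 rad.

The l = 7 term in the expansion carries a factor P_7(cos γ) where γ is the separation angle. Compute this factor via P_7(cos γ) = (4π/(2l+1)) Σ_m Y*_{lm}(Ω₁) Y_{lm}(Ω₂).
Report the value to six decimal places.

-0.182699

Summing Y*_{l m}(θ₁,φ₁)·Y_{l m}(θ₂,φ₂) over m ∈ [−7, 7]; prefactor 4π/(2·7+1) = 0.837758:
  m=-7: (-0.00459 + 0.00230j) × (0.07893 - 0.04197j) = -0.00027 + 0.00037j  (running Σ = -0.00027 + 0.00037j)
  m=-6: (0.00548 + 0.03107j) × (0.06708 - 0.25804j) = 0.00839 + 0.00067j  (running Σ = 0.00812 + 0.00104j)
  m=-5: (0.11745 + 0.01372j) × (-0.23578 - 0.36506j) = -0.02268 - 0.04611j  (running Σ = -0.01456 - 0.04507j)
  m=-4: (0.11764 - 0.27274j) × (-0.34575 - 0.05919j) = -0.05682 + 0.08734j  (running Σ = -0.07138 + 0.04227j)
  m=-3: (-0.36899 - 0.30960j) × (0.04418 - 0.03416j) = -0.02688 - 0.00107j  (running Σ = -0.09826 + 0.04120j)
  m=-2: (-0.32830 + 0.21594j) × (0.03106 - 0.36552j) = 0.06873 + 0.12671j  (running Σ = -0.02952 + 0.16791j)
  m=-1: (-0.03213 - 0.10731j) × (-0.07133 - 0.07765j) = -0.00604 + 0.01015j  (running Σ = -0.03557 + 0.17806j)
  m=0: (-0.43506 + 0.00000j) × (0.33777 + 0.00000j) = -0.14695 + 0.00000j  (running Σ = -0.18252 + 0.17806j)
  m=1: (0.03213 - 0.10731j) × (0.07133 - 0.07765j) = -0.00604 - 0.01015j  (running Σ = -0.18856 + 0.16791j)
  m=2: (-0.32830 - 0.21594j) × (0.03106 + 0.36552j) = 0.06873 - 0.12671j  (running Σ = -0.11982 + 0.04120j)
  m=3: (0.36899 - 0.30960j) × (-0.04418 - 0.03416j) = -0.02688 + 0.00107j  (running Σ = -0.14670 + 0.04227j)
  m=4: (0.11764 + 0.27274j) × (-0.34575 + 0.05919j) = -0.05682 - 0.08734j  (running Σ = -0.20352 - 0.04507j)
  m=5: (-0.11745 + 0.01372j) × (0.23578 - 0.36506j) = -0.02268 + 0.04611j  (running Σ = -0.22620 + 0.00104j)
  m=6: (0.00548 - 0.03107j) × (0.06708 + 0.25804j) = 0.00839 - 0.00067j  (running Σ = -0.21782 + 0.00037j)
  m=7: (0.00459 + 0.00230j) × (-0.07893 - 0.04197j) = -0.00027 - 0.00037j  (running Σ = -0.21808 - 0.00000j)
Total Σ_m = -0.21808 - 0.00000j. Multiply by 0.837758: -0.18270 - 0.00000j. P_7(cos γ) = -0.182699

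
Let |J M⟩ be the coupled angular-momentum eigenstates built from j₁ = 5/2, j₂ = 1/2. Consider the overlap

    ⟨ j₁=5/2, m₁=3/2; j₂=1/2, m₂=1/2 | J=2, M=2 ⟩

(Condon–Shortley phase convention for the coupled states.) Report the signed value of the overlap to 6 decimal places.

-0.408248

j₁+j₂−J=1  J+j₁−j₂=4  J−j₁+j₂=0  j₁+j₂+J+1=6
(j₁±m₁, j₂±m₂, J±M) = (4,1,1,0,4,0)
P² = 96
sum k=1..1:
  [1] −1/24 = -1/24
S = -1/24
C² = P²·S² = 1/6 ; C = -0.408248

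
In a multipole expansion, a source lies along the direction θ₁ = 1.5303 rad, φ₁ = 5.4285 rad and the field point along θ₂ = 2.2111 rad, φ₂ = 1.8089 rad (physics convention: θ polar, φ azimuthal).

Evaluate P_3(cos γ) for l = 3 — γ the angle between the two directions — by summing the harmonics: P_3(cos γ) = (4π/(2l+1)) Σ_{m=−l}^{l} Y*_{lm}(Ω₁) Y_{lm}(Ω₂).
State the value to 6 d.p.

0.108216

Expand P_3 via completeness: Σ_{m} conj(Y_{3,m}) at Ω₁ times Y_{3,m} at Ω₂ —
  m=-3: (-0.348695-0.227228i) × (+0.140948+0.162560i) = -0.012210-0.088711i  (running Σ = -0.012210-0.088711i)
  m=-2: (-0.005706-0.040912i) × (+0.348955-0.179991i) = -0.009355-0.013249i  (running Σ = -0.021564-0.101961i)
  m=-1: (-0.210242+0.241599i) × (-0.047964-0.197619i) = +0.057829+0.029960i  (running Σ = +0.036264-0.072001i)
  m=0: (-0.045201-0.000000i) × (+0.270959+0.000000i) = -0.012247-0.000000i  (running Σ = +0.024017-0.072001i)
  m=1: (+0.210242+0.241599i) × (+0.047964-0.197619i) = +0.057829-0.029960i  (running Σ = +0.081845-0.101961i)
  m=2: (-0.005706+0.040912i) × (+0.348955+0.179991i) = -0.009355+0.013249i  (running Σ = +0.072491-0.088711i)
  m=3: (+0.348695-0.227228i) × (-0.140948+0.162560i) = -0.012210+0.088711i  (running Σ = +0.060281+0.000000i)
Accumulated sum +0.060281+0.000000i; after 4π/(2l+1) scaling, +0.108216+0.000000i ⇒ P_3 = 0.108216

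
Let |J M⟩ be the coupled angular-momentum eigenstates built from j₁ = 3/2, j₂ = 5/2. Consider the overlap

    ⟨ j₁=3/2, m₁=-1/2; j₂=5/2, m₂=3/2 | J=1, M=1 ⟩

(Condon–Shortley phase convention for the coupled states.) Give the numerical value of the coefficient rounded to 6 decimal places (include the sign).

triangle: 3!·0!·2!/6! = 12/720
(j±m)!: 1!·2!·4!·1!·2!·0! = 96
prefactor² = (2J+1)·Δ·N² = 24/5
  k=2: +1/(2!·1!·0!·2!·0!·0!) = 1/4
Σ = 1/4  ⇒  CG² = 24/5·(1/4)² = 3/10
CG = +√(3/10) = +0.547723

+√(3/10) = +0.547723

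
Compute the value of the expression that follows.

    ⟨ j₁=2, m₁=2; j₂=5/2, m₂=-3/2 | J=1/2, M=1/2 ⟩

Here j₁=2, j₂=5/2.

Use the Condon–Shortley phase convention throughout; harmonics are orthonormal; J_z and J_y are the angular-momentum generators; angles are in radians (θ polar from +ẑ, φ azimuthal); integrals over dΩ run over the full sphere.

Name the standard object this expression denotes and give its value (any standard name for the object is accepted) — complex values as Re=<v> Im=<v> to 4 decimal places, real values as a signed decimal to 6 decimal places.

Clebsch–Gordan coefficient, +√(1/15) ≈ +0.258199

This is a Clebsch–Gordan (vector-coupling) coefficient.
√[2·4!0!1!/6! · 4!0!1!4!1!0!] = √(192/5)
  +(−1)^0/∏(0,4,0,1,0,0)! = 1/24  (running 1/24)
⟨..|..⟩ = √(192/5)·(1/24) = +0.258199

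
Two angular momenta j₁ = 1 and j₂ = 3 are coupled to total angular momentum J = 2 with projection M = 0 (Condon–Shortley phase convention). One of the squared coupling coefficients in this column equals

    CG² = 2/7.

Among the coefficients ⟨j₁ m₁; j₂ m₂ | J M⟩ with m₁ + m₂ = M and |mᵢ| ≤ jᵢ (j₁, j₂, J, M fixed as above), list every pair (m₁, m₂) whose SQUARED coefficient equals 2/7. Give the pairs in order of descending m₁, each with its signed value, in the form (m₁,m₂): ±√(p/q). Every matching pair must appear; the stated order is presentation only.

(1,-1): +√(2/7); (-1,1): +√(2/7)

Admissible pairs with m₁+m₂ = M = 0: (-1,1), (0,0), (1,-1)
  (m₁,m₂)=(1,-1): CG² = 2/7, CG = +√(2/7)   ← matches the target
  (m₁,m₂)=(0,0): CG² = 3/7, CG = −√(3/7)
  (m₁,m₂)=(-1,1): CG² = 2/7, CG = +√(2/7)   ← matches the target
Pairs with CG² = 2/7: (1,-1): +√(2/7); (-1,1): +√(2/7)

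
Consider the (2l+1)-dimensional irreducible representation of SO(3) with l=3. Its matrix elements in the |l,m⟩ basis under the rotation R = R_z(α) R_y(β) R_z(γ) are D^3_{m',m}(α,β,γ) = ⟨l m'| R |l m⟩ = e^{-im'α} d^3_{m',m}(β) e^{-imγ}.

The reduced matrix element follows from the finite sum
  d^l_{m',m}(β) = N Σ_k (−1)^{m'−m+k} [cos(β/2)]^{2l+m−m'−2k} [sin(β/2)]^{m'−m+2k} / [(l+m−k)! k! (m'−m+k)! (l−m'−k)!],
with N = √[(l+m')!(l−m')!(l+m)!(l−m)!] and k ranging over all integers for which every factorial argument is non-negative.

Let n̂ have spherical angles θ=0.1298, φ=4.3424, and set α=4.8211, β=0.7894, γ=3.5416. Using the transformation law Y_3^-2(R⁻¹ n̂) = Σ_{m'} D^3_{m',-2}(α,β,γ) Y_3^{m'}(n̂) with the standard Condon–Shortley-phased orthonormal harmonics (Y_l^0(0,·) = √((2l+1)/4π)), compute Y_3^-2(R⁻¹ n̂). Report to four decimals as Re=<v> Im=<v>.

Re=0.2561 Im=0.1787

Need the full column D^3_{m',-2} for m'=−3..3 at α=4.8211, β=0.7894, γ=3.5416.
cos(β/2)=0.923112, sin(β/2)=0.384531
d^3_{-3,-2}: single k=1 term ⇒ +0.631363;  D = -0.569971+0.271575i
d^3_{-2,-2}: k∈[0..1] ⇒ +0.618766 -0.536847 = +0.081918;  D = -0.043052-0.069693i
d^3_{-1,-2}: k∈[0..1] ⇒ -0.815086 +0.282871 = -0.532215;  D = -0.419770+0.327180i
d^3_{0,-2}: k∈[0..1] ⇒ +0.588087 -0.102046 = +0.486041;  D = +0.338623+0.348669i
d^3_{1,-2}: k∈[0..1] ⇒ -0.282871 +0.024542 = -0.258329;  D = +0.164695-0.199020i
d^3_{2,-2}: k∈[0..1] ⇒ +0.093155 -0.003233 = +0.089922;  D = -0.075088-0.049474i
d^3_{3,-2}: single k=0 term ⇒ -0.019010;  D = -0.008675+0.016915i
Y_3^{m'}(θ=0.1298,φ=4.3424) and Σ D·Y over m':
  (-0.5700+0.2716i)·(+0.0008-0.0004i)  (-0.0431-0.0697i)·(-0.0125-0.0114i)  (-0.4198+0.3272i)·(-0.0592+0.1527i)  (+0.3386+0.3487i)·(+0.7091+0.0000i)  (+0.1647-0.1990i)·(+0.0592+0.1527i)  (-0.0751-0.0495i)·(-0.0125+0.0114i)  (-0.0087+0.0169i)·(-0.0008-0.0004i)
Y_3^-2(R⁻¹ n̂) = +0.256069+0.178670i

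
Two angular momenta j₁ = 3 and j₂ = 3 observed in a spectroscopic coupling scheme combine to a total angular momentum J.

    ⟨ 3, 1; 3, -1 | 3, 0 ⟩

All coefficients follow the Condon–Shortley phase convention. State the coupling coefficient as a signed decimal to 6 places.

−√(1/6) = -0.408248

√[7·3!3!3!/10! · 4!2!2!4!3!3!] = √(864/25)
  +(−1)^0/∏(0,3,2,2,1,1)! = 1/24  (running 1/24)
  +(−1)^1/∏(1,2,1,1,2,2)! = -1/8  (running -1/12)
  +(−1)^2/∏(2,1,0,0,3,3)! = 1/72  (running -5/72)
⟨..|..⟩ = √(864/25)·(-5/72) = -0.408248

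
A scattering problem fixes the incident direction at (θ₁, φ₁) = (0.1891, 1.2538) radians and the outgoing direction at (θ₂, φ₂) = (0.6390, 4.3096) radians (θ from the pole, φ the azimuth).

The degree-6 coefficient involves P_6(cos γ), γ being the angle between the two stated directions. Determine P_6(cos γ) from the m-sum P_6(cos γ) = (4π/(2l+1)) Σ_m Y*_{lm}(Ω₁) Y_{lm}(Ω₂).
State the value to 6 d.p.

Term-by-term m-sum for l=6 (normalisation 4π/13 = 0.966644):
  term(m=-6) = +0.000000+0.000000i   from Y*(Ω₁)=+0.000007+0.000020i, Y(Ω₂)=+0.016273-0.014413i
  term(m=-5) = -0.000036-0.000016i   from Y*(Ω₁)=+0.000386-0.000005i, Y(Ω₂)=-0.091561-0.043458i
  term(m=-4) = +0.001108+0.000396i   from Y*(Ω₁)=+0.001277-0.004087i, Y(Ω₂)=-0.011087+0.274546i
  term(m=-3) = -0.014180-0.003732i   from Y*(Ω₁)=-0.026327-0.018788i, Y(Ω₂)=+0.423909-0.160737i
  term(m=-2) = +0.058454+0.010129i   from Y*(Ω₁)=-0.133007+0.097793i, Y(Ω₂)=-0.248922-0.259176i
  term(m=-1) = +0.063713+0.005480i   from Y*(Ω₁)=+0.160491+0.489214i, Y(Ω₂)=+0.048686-0.114263i
  term(m=+0) = -0.269166+0.000000i   from Y*(Ω₁)=+0.669100-0.000000i, Y(Ω₂)=-0.402281+0.000000i
  term(m=+1) = +0.063713-0.005480i   from Y*(Ω₁)=-0.160491+0.489214i, Y(Ω₂)=-0.048686-0.114263i
  term(m=+2) = +0.058454-0.010129i   from Y*(Ω₁)=-0.133007-0.097793i, Y(Ω₂)=-0.248922+0.259176i
  term(m=+3) = -0.014180+0.003732i   from Y*(Ω₁)=+0.026327-0.018788i, Y(Ω₂)=-0.423909-0.160737i
  term(m=+4) = +0.001108-0.000396i   from Y*(Ω₁)=+0.001277+0.004087i, Y(Ω₂)=-0.011087-0.274546i
  term(m=+5) = -0.000036+0.000016i   from Y*(Ω₁)=-0.000386-0.000005i, Y(Ω₂)=+0.091561-0.043458i
  term(m=+6) = +0.000000-0.000000i   from Y*(Ω₁)=+0.000007-0.000020i, Y(Ω₂)=+0.016273+0.014413i
Σ over m = -0.051049-0.000000i; ×(4π/13) → -0.049346-0.000000i. Real part: -0.049346

-0.049346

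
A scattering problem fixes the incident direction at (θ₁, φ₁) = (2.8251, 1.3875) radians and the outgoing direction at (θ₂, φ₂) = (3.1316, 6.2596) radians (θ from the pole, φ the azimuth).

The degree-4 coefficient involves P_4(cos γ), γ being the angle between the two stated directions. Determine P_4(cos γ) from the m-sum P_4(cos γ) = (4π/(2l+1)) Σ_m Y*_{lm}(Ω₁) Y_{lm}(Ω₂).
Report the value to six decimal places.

0.560248

Addition theorem: P_4(cos γ) = (4π/9) Σ_m Y*_{lm}(Ω₁) Y_{lm}(Ω₂), m = −4…4:
  term(m=-4) = 0.00000 - 0.00000j   from Y*(Ω₁)=0.00309 - 0.00278j, Y(Ω₂)=0.00000 + 0.00000j
  term(m=-3) = -0.00000 - 0.00000j   from Y*(Ω₁)=0.01874 + 0.03058j, Y(Ω₂)=-0.00000 - 0.00000j
  term(m=-2) = -0.00003 + 0.00001j   from Y*(Ω₁)=-0.16100 + 0.06181j, Y(Ω₂)=0.00020 + 0.00001j
  term(m=-1) = 0.00140 + 0.00868j   from Y*(Ω₁)=-0.08473 - 0.45705j, Y(Ω₂)=-0.01890 - 0.00045j
  term(m=+0) = 0.39852 + 0.00000j   from Y*(Ω₁)=0.47114 + 0.00000j, Y(Ω₂)=0.84586 + 0.00000j
  term(m=+1) = 0.00140 - 0.00868j   from Y*(Ω₁)=0.08473 - 0.45705j, Y(Ω₂)=0.01890 - 0.00045j
  term(m=+2) = -0.00003 - 0.00001j   from Y*(Ω₁)=-0.16100 - 0.06181j, Y(Ω₂)=0.00020 - 0.00001j
  term(m=+3) = -0.00000 + 0.00000j   from Y*(Ω₁)=-0.01874 + 0.03058j, Y(Ω₂)=0.00000 - 0.00000j
  term(m=+4) = 0.00000 + 0.00000j   from Y*(Ω₁)=0.00309 + 0.00278j, Y(Ω₂)=0.00000 - 0.00000j
Σ over m = 0.40125 + 0.00000j; ×(4π/9) → 0.56025 + 0.00000j. Real part: 0.560248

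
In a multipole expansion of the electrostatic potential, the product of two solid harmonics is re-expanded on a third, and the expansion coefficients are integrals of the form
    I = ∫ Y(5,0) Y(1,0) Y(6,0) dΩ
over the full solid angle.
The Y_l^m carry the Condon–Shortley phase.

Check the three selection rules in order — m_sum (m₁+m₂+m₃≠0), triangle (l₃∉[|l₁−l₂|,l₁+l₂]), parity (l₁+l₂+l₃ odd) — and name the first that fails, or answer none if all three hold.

none

Σmᵢ = 0  ✓
l₃∈[|l₁−l₂|,l₁+l₂]=[4,6], have l₃=6  ✓
Σlᵢ = 12 ⇒ even  ✓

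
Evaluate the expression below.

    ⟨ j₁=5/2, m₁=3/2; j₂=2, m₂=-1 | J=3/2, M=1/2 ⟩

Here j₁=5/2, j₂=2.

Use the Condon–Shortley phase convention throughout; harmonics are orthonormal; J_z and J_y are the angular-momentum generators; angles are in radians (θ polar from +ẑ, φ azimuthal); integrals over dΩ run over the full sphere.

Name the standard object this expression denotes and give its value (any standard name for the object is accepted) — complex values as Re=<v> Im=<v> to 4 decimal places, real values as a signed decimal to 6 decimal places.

This is a Clebsch–Gordan (vector-coupling) coefficient.
j₁+j₂−J=3  J+j₁−j₂=2  J−j₁+j₂=1  j₁+j₂+J+1=7
(j₁±m₁, j₂±m₂, J±M) = (4,1,1,3,2,1)
P² = 96/35
sum k=0..1:
  [0] +1/6 = 1/6
  [1] −1/4 = -1/4
S = -1/12
C² = P²·S² = 2/105 ; C = -0.138013

Clebsch–Gordan coefficient, −√(2/105) ≈ -0.138013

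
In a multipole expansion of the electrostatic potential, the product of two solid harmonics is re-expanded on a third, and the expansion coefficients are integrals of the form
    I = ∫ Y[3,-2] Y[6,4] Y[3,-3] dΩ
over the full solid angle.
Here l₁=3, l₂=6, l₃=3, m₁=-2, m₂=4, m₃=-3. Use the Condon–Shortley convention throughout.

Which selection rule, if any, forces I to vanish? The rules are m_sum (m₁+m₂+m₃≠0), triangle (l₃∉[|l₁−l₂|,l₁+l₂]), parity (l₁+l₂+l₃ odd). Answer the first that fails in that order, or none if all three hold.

m_sum

Σmᵢ = -1  ✗
l₃∈[|l₁−l₂|,l₁+l₂]=[3,9], have l₃=3
Σlᵢ = 12 ⇒ even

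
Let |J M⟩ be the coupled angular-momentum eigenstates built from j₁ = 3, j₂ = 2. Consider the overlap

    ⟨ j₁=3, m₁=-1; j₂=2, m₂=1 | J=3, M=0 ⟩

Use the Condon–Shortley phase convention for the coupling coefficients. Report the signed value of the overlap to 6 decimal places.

+0.182574  (= +√(1/30))

triangle: 2!·4!·2!/9! = 96/362880
(j±m)!: 2!·4!·3!·1!·3!·3! = 10368
prefactor² = (2J+1)·Δ·N² = 96/5
  k=1: −1/(1!·1!·3!·2!·1!·0!) = -1/12
  k=2: +1/(2!·0!·2!·1!·2!·1!) = 1/8
Σ = 1/24  ⇒  CG² = 96/5·(1/24)² = 1/30
CG = +√(1/30) = +0.182574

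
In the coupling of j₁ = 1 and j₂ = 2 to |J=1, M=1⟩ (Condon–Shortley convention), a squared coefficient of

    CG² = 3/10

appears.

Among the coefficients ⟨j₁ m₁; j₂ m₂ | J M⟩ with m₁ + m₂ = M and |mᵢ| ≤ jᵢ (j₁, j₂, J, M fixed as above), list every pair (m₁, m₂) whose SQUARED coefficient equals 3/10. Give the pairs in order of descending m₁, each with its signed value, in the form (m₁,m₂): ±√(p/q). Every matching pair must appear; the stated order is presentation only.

(0,1): −√(3/10)

Admissible pairs with m₁+m₂ = M = 1: (-1,2), (0,1), (1,0)
  (m₁,m₂)=(1,0): CG² = 1/10, CG = +√(1/10)
  (m₁,m₂)=(0,1): CG² = 3/10, CG = −√(3/10)   ← matches the target
  (m₁,m₂)=(-1,2): CG² = 3/5, CG = +√(3/5)
Pairs with CG² = 3/10: (0,1): −√(3/10)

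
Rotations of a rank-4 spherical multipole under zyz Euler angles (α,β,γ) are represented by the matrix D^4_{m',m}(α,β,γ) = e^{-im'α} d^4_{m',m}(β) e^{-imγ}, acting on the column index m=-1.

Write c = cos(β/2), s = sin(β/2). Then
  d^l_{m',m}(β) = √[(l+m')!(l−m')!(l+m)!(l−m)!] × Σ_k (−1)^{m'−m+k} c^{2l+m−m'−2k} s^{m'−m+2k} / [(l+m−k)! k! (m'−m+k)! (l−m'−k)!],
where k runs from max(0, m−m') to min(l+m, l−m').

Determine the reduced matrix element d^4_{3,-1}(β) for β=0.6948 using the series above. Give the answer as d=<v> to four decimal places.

d=0.1280

d^4_{3,-1}(β=0.6948) via the finite sum:
c=cos(0.694800/2)=0.940261, s=sin(0.694800/2)=0.340454; N=√[5040·1·6·120]=1904.940944
k: max(0,(-1)−(3))=0 … min(4+(-1),4−(3))=1
  k=0: (−1)^4·1904.9409/(144)·0.9403^4·0.3405^4 = +0.138915
  k=1: (−1)^5·1904.9409/(240)·0.9403^2·0.3405^6 = -0.010927
d^4_{3,-1}(0.6948) = +0.138915 -0.010927 = +0.127987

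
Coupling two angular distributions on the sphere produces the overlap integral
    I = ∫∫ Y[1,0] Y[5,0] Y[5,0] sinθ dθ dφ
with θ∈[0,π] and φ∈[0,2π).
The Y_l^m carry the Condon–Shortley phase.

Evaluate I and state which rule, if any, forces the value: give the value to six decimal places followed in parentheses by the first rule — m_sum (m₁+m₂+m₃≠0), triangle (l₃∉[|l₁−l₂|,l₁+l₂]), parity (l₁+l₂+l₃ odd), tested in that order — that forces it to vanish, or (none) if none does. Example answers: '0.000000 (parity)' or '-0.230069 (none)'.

l₁+l₂+l₃=11 is odd: 3j(l;000)=0 ⇒ I=0

0.000000 (parity)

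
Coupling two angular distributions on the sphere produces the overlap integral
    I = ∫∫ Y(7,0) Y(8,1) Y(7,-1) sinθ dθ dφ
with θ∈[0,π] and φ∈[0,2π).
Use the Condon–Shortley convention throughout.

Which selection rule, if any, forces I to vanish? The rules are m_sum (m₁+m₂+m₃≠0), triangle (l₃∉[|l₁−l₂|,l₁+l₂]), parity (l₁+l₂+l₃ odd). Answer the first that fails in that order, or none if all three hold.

none

Σmᵢ = 0  ✓
l₃∈[|l₁−l₂|,l₁+l₂]=[1,15], have l₃=7  ✓
Σlᵢ = 22 ⇒ even  ✓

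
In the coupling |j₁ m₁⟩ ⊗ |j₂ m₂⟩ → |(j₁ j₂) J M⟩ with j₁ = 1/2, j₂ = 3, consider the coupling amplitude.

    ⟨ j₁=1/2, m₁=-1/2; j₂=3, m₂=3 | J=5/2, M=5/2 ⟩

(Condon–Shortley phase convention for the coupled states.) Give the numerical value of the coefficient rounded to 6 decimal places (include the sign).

-0.925820  (= −√(6/7))

j₁+j₂−J=1  J+j₁−j₂=0  J−j₁+j₂=5  j₁+j₂+J+1=7
(j₁±m₁, j₂±m₂, J±M) = (0,1,6,0,5,0)
P² = 86400/7
sum k=1..1:
  [1] −1/120 = -1/120
S = -1/120
C² = P²·S² = 6/7 ; C = -0.925820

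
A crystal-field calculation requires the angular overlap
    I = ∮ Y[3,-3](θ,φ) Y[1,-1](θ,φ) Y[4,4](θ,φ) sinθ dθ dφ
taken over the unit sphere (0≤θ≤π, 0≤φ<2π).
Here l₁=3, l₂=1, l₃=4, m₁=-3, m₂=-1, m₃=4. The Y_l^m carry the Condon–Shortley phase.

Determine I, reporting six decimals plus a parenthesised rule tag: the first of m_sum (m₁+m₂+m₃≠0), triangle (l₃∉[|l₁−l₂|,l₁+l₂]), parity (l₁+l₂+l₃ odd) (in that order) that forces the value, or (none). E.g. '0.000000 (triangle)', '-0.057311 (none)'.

0.325735 (none)

m-sum 0 ✓  L=8 even ✓  2≤4≤4 ✓
Π(2lᵢ+1) = 7×3×9 = 189
triangle coeff Δ(3,1,4) = 1/252
Σ_t [0,0]: t=0:+1/36 = 1/36
(3j)²=4/63 [(3 1 4; 0 0 0)], sign=+1
Σ_t [0,0]: t=0:+1/1440 = 1/1440
(3j)²=1/9 [(3 1 4; -3 -1 4)], sign=+1
⇒ 4πI² = 4/3
I = (+1)√(4/3/(4π)) = 0.32573501
No selection rule forces the value: the integral is nonzero (none).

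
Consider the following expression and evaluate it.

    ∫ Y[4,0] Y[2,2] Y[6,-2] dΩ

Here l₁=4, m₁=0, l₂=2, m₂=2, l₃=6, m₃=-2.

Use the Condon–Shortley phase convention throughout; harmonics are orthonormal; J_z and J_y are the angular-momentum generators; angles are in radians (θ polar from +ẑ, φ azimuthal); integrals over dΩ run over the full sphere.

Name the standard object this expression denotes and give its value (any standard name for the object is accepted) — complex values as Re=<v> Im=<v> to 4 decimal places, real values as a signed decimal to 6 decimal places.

Gaunt coefficient, +0.133065

This is a Gaunt coefficient — the integral of a triple product of spherical harmonics over the sphere.
m-sum 0 ✓  L=12 even ✓  2≤6≤6 ✓
Π(2lᵢ+1) = 9×5×13 = 585
triangle coeff Δ(4,2,6) = 1/6435
Σ_t [0,0]: t=0:+1/2304 = 1/2304
(3j)²=5/143 [(4 2 6; 0 0 0)], sign=+1
Σ_t [0,0]: t=0:+1/13824 = 1/13824
(3j)²=14/1287 [(4 2 6; 0 2 -2)], sign=+1
⇒ 4πI² = 350/1573
I = (+1)√(350/1573/(4π)) = 0.13306527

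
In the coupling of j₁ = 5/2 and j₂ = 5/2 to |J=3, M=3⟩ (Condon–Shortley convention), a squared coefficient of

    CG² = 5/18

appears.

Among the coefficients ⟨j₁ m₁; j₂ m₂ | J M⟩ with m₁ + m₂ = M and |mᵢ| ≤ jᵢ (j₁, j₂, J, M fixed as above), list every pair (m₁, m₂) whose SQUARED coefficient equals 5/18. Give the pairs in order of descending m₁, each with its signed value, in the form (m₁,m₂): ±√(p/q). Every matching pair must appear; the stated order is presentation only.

(5/2,1/2): +√(5/18); (1/2,5/2): +√(5/18)

Admissible pairs with m₁+m₂ = M = 3: (1/2,5/2), (3/2,3/2), (5/2,1/2)
  (m₁,m₂)=(5/2,1/2): CG² = 5/18, CG = +√(5/18)   ← matches the target
  (m₁,m₂)=(3/2,3/2): CG² = 4/9, CG = −√(4/9)
  (m₁,m₂)=(1/2,5/2): CG² = 5/18, CG = +√(5/18)   ← matches the target
Pairs with CG² = 5/18: (5/2,1/2): +√(5/18); (1/2,5/2): +√(5/18)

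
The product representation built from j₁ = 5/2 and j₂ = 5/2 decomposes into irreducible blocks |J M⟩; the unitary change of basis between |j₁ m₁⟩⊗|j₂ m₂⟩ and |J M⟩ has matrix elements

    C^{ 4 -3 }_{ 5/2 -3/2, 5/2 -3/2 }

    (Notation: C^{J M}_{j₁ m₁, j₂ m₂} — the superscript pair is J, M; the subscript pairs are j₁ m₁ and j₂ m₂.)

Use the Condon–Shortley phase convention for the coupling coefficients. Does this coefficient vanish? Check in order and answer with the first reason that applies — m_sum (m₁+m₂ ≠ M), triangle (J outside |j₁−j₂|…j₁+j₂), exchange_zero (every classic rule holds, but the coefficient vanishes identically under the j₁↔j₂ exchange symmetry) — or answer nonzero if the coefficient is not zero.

m-sum: m₁+m₂ = -3/2+(-3/2) = -3, M = -3  ✓
triangle: |j₁−j₂| = 0 ≤ J = 4 ≤ j₁+j₂ = 5  ✓
exchange: j₁=j₂ and m₁=m₂, and (−1)^(j₁+j₂−J) = (−1)^1 = −1 forces ⟨j₁m₁;j₂m₂|JM⟩ = −⟨j₂m₂;j₁m₁|JM⟩ = −⟨j₁m₁;j₂m₂|JM⟩ ⇒ the coefficient vanishes identically
Racah sum check: Σ_k collapses to 0 ⇒ CG = 0

exchange_zero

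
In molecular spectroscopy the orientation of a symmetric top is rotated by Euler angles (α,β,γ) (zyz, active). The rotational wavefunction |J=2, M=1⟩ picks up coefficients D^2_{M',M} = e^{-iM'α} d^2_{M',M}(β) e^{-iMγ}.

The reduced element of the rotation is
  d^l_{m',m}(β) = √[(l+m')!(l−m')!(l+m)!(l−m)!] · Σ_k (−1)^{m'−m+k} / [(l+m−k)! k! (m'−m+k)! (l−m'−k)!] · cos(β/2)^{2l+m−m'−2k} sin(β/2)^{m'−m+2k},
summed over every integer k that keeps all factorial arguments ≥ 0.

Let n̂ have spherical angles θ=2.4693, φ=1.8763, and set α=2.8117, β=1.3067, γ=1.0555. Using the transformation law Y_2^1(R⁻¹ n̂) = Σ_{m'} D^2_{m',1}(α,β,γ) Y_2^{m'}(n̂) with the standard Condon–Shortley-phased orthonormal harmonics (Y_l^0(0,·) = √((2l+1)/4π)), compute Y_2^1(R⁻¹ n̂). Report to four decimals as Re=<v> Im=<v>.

Need the full column D^2_{m',1} for m'=−2..2 at α=2.8117, β=1.3067, γ=1.0555.
cos(β/2)=0.794052, sin(β/2)=0.607850
d^2_{-2,1}: single k=3 term ⇒ +0.356671;  D = -0.051356-0.352954i
d^2_{-1,1}: k∈[2..3] ⇒ +0.698895 -0.136517 = +0.562378;  D = -0.103671+0.552740i
d^2_{0,1}: k∈[1..2] ⇒ +0.745450 -0.436831 = +0.308619;  D = +0.152085-0.268544i
d^2_{1,1}: k∈[0..1] ⇒ +0.397554 -0.698895 = -0.301341;  D = +0.225432-0.199967i
d^2_{2,1}: single k=0 term ⇒ -0.608658;  D = -0.561621+0.234618i
Y_2^{m'}(θ=2.4693,φ=1.8763) and Σ D·Y over m':
  (-0.0514-0.3530i)·(-0.1227+0.0860i)  (-0.1037+0.5527i)·(+0.1132+0.3590i)  (+0.1521-0.2685i)·(+0.2638+0.0000i)  (+0.2254-0.2000i)·(-0.1132+0.3590i)  (-0.5616+0.2346i)·(-0.1227-0.0860i)
Y_2^1(R⁻¹ n̂) = +0.001934+0.116471i

Re=0.0019 Im=0.1165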